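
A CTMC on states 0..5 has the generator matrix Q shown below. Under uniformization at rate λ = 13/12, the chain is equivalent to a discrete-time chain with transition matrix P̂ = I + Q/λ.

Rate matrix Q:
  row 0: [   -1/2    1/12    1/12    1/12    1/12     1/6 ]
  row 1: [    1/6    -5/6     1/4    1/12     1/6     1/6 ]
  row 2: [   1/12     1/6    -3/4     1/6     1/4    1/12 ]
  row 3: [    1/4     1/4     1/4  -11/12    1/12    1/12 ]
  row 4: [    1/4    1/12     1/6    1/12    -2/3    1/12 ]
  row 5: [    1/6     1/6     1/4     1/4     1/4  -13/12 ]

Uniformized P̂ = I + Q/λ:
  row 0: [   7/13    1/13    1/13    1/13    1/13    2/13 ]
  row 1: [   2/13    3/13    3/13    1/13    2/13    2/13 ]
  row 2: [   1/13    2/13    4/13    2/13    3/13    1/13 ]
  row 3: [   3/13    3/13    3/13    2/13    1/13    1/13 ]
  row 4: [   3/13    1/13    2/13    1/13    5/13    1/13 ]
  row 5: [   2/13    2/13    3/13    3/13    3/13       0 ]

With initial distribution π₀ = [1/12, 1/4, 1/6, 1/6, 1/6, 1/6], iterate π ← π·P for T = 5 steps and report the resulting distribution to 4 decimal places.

π = [0.2632, 0.1386, 0.1906, 0.1159, 0.1918, 0.1000]

t=0: π = [0.0833, 0.2500, 0.1667, 0.1667, 0.1667, 0.1667]
t=1: π = [0.1987, 0.1667, 0.2179, 0.1282, 0.1987, 0.0897]
t=2: π = [0.2387, 0.1460, 0.2017, 0.1174, 0.1982, 0.0981]
t=3: π = [0.2544, 0.1405, 0.1943, 0.1166, 0.1953, 0.0990]
t=4: π = [0.2607, 0.1390, 0.1916, 0.1161, 0.1929, 0.0997]
t=5: π = [0.2632, 0.1386, 0.1906, 0.1159, 0.1918, 0.1000]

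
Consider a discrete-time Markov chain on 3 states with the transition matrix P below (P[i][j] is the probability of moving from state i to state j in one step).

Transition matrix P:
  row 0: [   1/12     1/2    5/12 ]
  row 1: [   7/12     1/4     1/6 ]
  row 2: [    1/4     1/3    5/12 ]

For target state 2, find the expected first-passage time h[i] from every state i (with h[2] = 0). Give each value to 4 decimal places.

h = [3.1579, 3.7895, 0.0000]

First-step conditioning: h[2] = 0; for i ≠ 2, h[i] = 1 + Σ_k P[i][k]·h[k].
  h[0] = 1 + 1/12·h[0] + 1/2·h[1]
  h[1] = 1 + 7/12·h[0] + 1/4·h[1]
Solving the 2×2 linear system over states ≠ 2 gives exactly h = [60/19, 72/19, 0] (h[2] = 0 is the target).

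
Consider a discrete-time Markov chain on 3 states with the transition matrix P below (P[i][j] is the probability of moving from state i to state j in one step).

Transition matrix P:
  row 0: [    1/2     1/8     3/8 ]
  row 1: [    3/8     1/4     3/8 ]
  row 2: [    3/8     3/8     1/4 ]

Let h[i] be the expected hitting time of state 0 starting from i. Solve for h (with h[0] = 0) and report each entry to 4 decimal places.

First-step conditioning: h[0] = 0; for i ≠ 0, h[i] = 1 + Σ_k P[i][k]·h[k].
  h[1] = 1 + 1/4·h[1] + 3/8·h[2]
  h[2] = 1 + 3/8·h[1] + 1/4·h[2]
Solving the 2×2 linear system over states ≠ 0 gives exactly h = [0, 8/3, 8/3] (h[0] = 0 is the target).

h = [0.0000, 2.6667, 2.6667]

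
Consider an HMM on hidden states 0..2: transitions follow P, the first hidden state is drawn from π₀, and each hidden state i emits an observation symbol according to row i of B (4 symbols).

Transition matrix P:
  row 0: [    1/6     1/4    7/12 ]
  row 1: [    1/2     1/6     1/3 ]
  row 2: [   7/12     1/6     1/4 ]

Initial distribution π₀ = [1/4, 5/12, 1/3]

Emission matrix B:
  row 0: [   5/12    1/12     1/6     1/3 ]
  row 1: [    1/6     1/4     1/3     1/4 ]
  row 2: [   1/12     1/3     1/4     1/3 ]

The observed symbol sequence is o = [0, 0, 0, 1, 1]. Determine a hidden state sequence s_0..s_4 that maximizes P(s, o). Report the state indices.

t=0: δ = [1.042e-01, 6.944e-02, 2.778e-02]  (obs o_0=0)
t=1: δ = [1.447e-02, 4.340e-03, 5.064e-03]  ψ = [1, 0, 0]  (obs o_1=0)
t=2: δ = [1.231e-03, 6.028e-04, 7.033e-04]  ψ = [2, 0, 0]  (obs o_2=0)
t=3: δ = [3.419e-05, 7.692e-05, 2.393e-04]  ψ = [2, 0, 0]  (obs o_3=1)
t=4: δ = [1.163e-05, 9.971e-06, 1.994e-05]  ψ = [2, 2, 2]  (obs o_4=1)
backtrack: best end state = 2; path = [0, 2, 0, 2, 2]

path = [0, 2, 0, 2, 2]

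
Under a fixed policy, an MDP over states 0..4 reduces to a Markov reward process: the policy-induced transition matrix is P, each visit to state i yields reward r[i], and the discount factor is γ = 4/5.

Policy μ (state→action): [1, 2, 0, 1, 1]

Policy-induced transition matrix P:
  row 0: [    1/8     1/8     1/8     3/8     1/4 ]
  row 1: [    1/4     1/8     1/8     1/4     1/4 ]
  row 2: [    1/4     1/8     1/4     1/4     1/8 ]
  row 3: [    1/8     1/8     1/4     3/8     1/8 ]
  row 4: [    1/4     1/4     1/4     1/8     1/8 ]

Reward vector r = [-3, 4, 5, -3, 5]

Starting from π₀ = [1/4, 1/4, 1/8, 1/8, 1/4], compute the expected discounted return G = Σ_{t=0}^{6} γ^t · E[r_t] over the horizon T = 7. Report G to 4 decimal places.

G = 4.8349

t=0: π = [0.2500, 0.2500, 0.1250, 0.1250, 0.2500], E[r] = 1.7500, γ^t·E[r] = 1.750000, running G = 1.750000
t=1: π = [0.2031, 0.1563, 0.1875, 0.2656, 0.1875], E[r] = 1.0938, γ^t·E[r] = 0.875000, running G = 2.625000
t=2: π = [0.1914, 0.1484, 0.2051, 0.2852, 0.1699], E[r] = 1.0391, γ^t·E[r] = 0.665000, running G = 3.290000
t=3: π = [0.1904, 0.1462, 0.2075, 0.2883, 0.1675], E[r] = 1.0237, γ^t·E[r] = 0.524125, running G = 3.814125
t=4: π = [0.1902, 0.1459, 0.2079, 0.2889, 0.1671], E[r] = 1.0215, γ^t·E[r] = 0.418425, running G = 4.232550
t=5: π = [0.1901, 0.1459, 0.2080, 0.2890, 0.1670], E[r] = 1.0212, γ^t·E[r] = 0.334626, running G = 4.567176
t=6: π = [0.1901, 0.1459, 0.2080, 0.2890, 0.1670], E[r] = 1.0211, γ^t·E[r] = 0.267684, running G = 4.834861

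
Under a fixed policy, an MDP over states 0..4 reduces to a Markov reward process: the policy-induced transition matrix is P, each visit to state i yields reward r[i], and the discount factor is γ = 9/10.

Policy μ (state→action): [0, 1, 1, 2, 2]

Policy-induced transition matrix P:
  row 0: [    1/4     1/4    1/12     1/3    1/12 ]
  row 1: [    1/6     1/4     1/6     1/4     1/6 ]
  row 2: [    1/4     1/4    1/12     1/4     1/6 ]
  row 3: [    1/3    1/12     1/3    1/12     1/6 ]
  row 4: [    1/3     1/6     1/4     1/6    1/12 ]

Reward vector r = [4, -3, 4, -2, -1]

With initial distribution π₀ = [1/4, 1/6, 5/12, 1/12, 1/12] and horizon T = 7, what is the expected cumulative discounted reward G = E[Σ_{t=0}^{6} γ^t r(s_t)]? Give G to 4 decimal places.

t=0: π = [0.2500, 0.1667, 0.4167, 0.0833, 0.0833], E[r] = 1.9167, γ^t·E[r] = 1.916667, running G = 1.916667
t=1: π = [0.2500, 0.2292, 0.1319, 0.2500, 0.1389], E[r] = 0.2014, γ^t·E[r] = 0.181250, running G = 2.097917
t=2: π = [0.2633, 0.1968, 0.1881, 0.2176, 0.1343], E[r] = 0.6458, γ^t·E[r] = 0.523125, running G = 2.621042
t=3: π = [0.2629, 0.2025, 0.1765, 0.2245, 0.1335], E[r] = 0.5676, γ^t·E[r] = 0.413754, running G = 3.034796
t=4: π = [0.2630, 0.2015, 0.1786, 0.2234, 0.1336], E[r] = 0.5815, γ^t·E[r] = 0.381491, running G = 3.416287
t=5: π = [0.2630, 0.2016, 0.1782, 0.2235, 0.1336], E[r] = 0.5792, γ^t·E[r] = 0.341988, running G = 3.758274
t=6: π = [0.2630, 0.2016, 0.1783, 0.2235, 0.1336], E[r] = 0.5795, γ^t·E[r] = 0.307990, running G = 4.066264

G = 4.0663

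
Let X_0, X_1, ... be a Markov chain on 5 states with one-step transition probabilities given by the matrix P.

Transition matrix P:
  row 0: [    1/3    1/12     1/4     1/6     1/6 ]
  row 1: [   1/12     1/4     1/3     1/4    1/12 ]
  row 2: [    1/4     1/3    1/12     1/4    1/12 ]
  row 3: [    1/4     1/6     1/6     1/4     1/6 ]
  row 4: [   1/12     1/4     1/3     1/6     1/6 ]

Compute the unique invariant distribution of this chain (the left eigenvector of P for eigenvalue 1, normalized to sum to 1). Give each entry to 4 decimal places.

π = [0.2099, 0.2151, 0.2231, 0.2217, 0.1301]

Balance equations π_j = Σ_i π_i·P[i][j]:
  π_0 = 1/3·π_0 + 1/12·π_1 + 1/4·π_2 + 1/4·π_3 + 1/12·π_4
  π_1 = 1/12·π_0 + 1/4·π_1 + 1/3·π_2 + 1/6·π_3 + 1/4·π_4
  π_2 = 1/4·π_0 + 1/3·π_1 + 1/12·π_2 + 1/6·π_3 + 1/3·π_4
  π_3 = 1/6·π_0 + 1/4·π_1 + 1/4·π_2 + 1/4·π_3 + 1/6·π_4
  normalize: π_0 + π_1 + π_2 + π_3 + π_4 = 1
Solving the linear system gives exactly π = [3891/18533, 3987/18533, 4135/18533, 4108/18533, 2412/18533].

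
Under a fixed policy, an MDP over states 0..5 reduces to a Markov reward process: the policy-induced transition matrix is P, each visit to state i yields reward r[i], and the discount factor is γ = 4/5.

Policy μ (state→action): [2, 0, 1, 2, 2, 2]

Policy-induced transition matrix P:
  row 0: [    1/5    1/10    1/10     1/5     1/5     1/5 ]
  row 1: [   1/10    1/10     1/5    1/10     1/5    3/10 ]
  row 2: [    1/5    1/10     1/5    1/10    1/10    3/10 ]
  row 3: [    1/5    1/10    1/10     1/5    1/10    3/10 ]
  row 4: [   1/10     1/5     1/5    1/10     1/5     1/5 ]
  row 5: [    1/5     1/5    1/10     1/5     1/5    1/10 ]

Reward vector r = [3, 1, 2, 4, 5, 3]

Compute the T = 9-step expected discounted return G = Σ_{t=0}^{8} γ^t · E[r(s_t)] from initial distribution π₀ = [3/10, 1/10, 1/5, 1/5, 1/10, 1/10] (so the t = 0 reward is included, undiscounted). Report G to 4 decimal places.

t=0: π = [0.3000, 0.1000, 0.2000, 0.2000, 0.1000, 0.1000], E[r] = 3.0000, γ^t·E[r] = 3.000000, running G = 3.000000
t=1: π = [0.1800, 0.1200, 0.1400, 0.1600, 0.1600, 0.2400], E[r] = 3.1000, γ^t·E[r] = 2.480000, running G = 5.480000
t=2: π = [0.1720, 0.1400, 0.1420, 0.1580, 0.1700, 0.2180], E[r] = 3.0760, γ^t·E[r] = 1.968640, running G = 7.448640
t=3: π = [0.1690, 0.1388, 0.1452, 0.1548, 0.1700, 0.2222], E[r] = 3.0720, γ^t·E[r] = 1.572864, running G = 9.021504
t=4: π = [0.1691, 0.1392, 0.1454, 0.1546, 0.1700, 0.2217], E[r] = 3.0708, γ^t·E[r] = 1.257783, running G = 10.279287
t=5: π = [0.1691, 0.1392, 0.1455, 0.1545, 0.1700, 0.2218], E[r] = 3.0707, γ^t·E[r] = 1.006221, running G = 11.285509
t=6: π = [0.1691, 0.1392, 0.1455, 0.1545, 0.1700, 0.2217], E[r] = 3.0707, γ^t·E[r] = 0.804972, running G = 12.090480
t=7: π = [0.1691, 0.1392, 0.1455, 0.1545, 0.1700, 0.2217], E[r] = 3.0707, γ^t·E[r] = 0.643978, running G = 12.734458
t=8: π = [0.1691, 0.1392, 0.1455, 0.1545, 0.1700, 0.2217], E[r] = 3.0707, γ^t·E[r] = 0.515182, running G = 13.249640

G = 13.2496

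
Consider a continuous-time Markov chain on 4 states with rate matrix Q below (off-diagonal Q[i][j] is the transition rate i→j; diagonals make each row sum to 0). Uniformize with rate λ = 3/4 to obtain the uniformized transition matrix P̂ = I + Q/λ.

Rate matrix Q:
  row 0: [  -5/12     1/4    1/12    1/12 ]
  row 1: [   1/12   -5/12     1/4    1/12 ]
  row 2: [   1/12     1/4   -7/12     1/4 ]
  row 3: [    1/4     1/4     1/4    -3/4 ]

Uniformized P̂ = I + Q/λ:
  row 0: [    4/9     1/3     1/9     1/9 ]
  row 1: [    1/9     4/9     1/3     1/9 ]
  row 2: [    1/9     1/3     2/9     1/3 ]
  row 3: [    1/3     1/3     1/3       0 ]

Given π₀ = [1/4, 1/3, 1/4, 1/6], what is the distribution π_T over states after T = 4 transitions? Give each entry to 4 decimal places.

t=0: π = [0.2500, 0.3333, 0.2500, 0.1667]
t=1: π = [0.2315, 0.3704, 0.2500, 0.1481]
t=2: π = [0.2212, 0.3745, 0.2541, 0.1502]
t=3: π = [0.2182, 0.3749, 0.2559, 0.1509]
t=4: π = [0.2174, 0.3750, 0.2564, 0.1512]

π = [0.2174, 0.3750, 0.2564, 0.1512]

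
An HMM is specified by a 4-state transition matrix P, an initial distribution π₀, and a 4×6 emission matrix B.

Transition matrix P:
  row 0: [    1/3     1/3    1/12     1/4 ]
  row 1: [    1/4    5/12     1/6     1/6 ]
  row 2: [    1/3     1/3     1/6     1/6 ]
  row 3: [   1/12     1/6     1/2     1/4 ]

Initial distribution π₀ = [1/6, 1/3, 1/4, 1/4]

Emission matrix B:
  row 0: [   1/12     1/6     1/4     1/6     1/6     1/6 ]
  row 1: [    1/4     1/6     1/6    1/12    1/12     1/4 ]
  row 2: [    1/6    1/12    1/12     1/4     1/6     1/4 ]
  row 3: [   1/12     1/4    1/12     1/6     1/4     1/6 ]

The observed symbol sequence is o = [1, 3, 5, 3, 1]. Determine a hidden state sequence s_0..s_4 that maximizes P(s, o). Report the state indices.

t=0: δ = [2.778e-02, 5.556e-02, 2.083e-02, 6.250e-02]  (obs o_0=1)
t=1: δ = [2.315e-03, 1.929e-03, 7.812e-03, 2.604e-03]  ψ = [1, 1, 3, 3]  (obs o_1=3)
t=2: δ = [4.340e-04, 6.510e-04, 3.255e-04, 2.170e-04]  ψ = [2, 2, 2, 2]  (obs o_2=5)
t=3: δ = [2.713e-05, 2.261e-05, 2.713e-05, 1.808e-05]  ψ = [1, 1, 1, 0]  (obs o_3=3)
t=4: δ = [1.507e-06, 1.570e-06, 7.535e-07, 1.695e-06]  ψ = [0, 1, 3, 0]  (obs o_4=1)
backtrack: best end state = 3; path = [3, 2, 1, 0, 3]

path = [3, 2, 1, 0, 3]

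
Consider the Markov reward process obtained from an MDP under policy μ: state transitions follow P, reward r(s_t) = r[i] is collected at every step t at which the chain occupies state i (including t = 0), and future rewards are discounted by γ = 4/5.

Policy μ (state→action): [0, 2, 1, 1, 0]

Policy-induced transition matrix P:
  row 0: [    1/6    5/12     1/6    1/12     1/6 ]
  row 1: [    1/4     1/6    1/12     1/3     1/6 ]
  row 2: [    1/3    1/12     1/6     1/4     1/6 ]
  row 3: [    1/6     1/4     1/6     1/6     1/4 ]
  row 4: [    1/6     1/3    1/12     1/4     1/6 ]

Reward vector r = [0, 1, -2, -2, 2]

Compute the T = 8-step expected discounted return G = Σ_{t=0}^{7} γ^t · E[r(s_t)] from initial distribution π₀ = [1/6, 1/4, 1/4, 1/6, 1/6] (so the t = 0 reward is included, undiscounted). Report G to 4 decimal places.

t=0: π = [0.1667, 0.2500, 0.2500, 0.1667, 0.1667], E[r] = -0.2500, γ^t·E[r] = -0.250000, running G = -0.250000
t=1: π = [0.2292, 0.2292, 0.1319, 0.2292, 0.1806], E[r] = -0.1319, γ^t·E[r] = -0.105556, running G = -0.355556
t=2: π = [0.2078, 0.2622, 0.1325, 0.2118, 0.1858], E[r] = -0.0550, γ^t·E[r] = -0.035185, running G = -0.390741
t=3: π = [0.2106, 0.2562, 0.1293, 0.2196, 0.1843], E[r] = -0.0730, γ^t·E[r] = -0.037383, running G = -0.428123
t=4: π = [0.2096, 0.2576, 0.1300, 0.2180, 0.1850], E[r] = -0.0683, γ^t·E[r] = -0.027990, running G = -0.456114
t=5: π = [0.2098, 0.2572, 0.1298, 0.2184, 0.1848], E[r] = -0.0694, γ^t·E[r] = -0.022756, running G = -0.478870
t=6: π = [0.2097, 0.2573, 0.1298, 0.2183, 0.1849], E[r] = -0.0692, γ^t·E[r] = -0.018134, running G = -0.497003
t=7: π = [0.2097, 0.2573, 0.1298, 0.2183, 0.1849], E[r] = -0.0692, γ^t·E[r] = -0.014521, running G = -0.511524

G = -0.5115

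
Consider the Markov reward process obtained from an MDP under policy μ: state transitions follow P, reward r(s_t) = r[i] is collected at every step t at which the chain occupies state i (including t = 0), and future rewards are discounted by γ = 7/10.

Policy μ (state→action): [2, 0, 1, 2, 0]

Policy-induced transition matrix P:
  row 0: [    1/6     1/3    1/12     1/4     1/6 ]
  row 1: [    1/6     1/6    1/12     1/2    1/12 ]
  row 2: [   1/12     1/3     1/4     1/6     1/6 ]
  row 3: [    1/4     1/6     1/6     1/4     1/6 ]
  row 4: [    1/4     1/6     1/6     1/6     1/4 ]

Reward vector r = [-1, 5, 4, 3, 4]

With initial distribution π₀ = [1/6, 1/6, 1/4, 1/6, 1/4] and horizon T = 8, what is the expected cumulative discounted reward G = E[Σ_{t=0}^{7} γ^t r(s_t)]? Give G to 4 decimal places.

G = 9.6337

t=0: π = [0.1667, 0.1667, 0.2500, 0.1667, 0.2500], E[r] = 3.1667, γ^t·E[r] = 3.166667, running G = 3.166667
t=1: π = [0.1806, 0.2361, 0.1597, 0.2500, 0.1736], E[r] = 3.0833, γ^t·E[r] = 2.158333, running G = 5.325000
t=2: π = [0.1887, 0.2234, 0.1453, 0.2813, 0.1615], E[r] = 2.9988, γ^t·E[r] = 1.469433, running G = 6.794433
t=3: π = [0.1915, 0.2223, 0.1444, 0.2803, 0.1615], E[r] = 2.9848, γ^t·E[r] = 1.023773, running G = 7.818206
t=4: π = [0.1914, 0.2226, 0.1442, 0.2801, 0.1616], E[r] = 2.9853, γ^t·E[r] = 0.716778, running G = 8.534984
t=5: π = [0.1915, 0.2226, 0.1442, 0.2802, 0.1616], E[r] = 2.9852, γ^t·E[r] = 0.501716, running G = 9.036700
t=6: π = [0.1915, 0.2226, 0.1442, 0.2802, 0.1616], E[r] = 2.9851, γ^t·E[r] = 0.351195, running G = 9.387894
t=7: π = [0.1915, 0.2226, 0.1442, 0.2802, 0.1616], E[r] = 2.9851, γ^t·E[r] = 0.245837, running G = 9.633731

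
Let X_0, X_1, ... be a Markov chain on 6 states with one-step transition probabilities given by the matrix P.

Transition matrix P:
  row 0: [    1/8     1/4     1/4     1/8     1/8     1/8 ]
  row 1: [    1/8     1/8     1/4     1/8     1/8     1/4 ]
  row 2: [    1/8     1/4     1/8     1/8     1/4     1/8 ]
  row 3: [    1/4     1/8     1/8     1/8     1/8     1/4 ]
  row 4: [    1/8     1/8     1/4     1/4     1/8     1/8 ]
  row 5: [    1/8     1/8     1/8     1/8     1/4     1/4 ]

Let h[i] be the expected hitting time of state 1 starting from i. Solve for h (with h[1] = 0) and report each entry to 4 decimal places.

h = [5.2590, 0.0000, 5.3425, 6.0117, 6.0104, 6.1057]

First-step conditioning: h[1] = 0; for i ≠ 1, h[i] = 1 + Σ_k P[i][k]·h[k].
  h[0] = 1 + 1/8·h[0] + 1/4·h[2] + 1/8·h[3] + 1/8·h[4] + 1/8·h[5]
  h[2] = 1 + 1/8·h[0] + 1/8·h[2] + 1/8·h[3] + 1/4·h[4] + 1/8·h[5]
  h[3] = 1 + 1/4·h[0] + 1/8·h[2] + 1/8·h[3] + 1/8·h[4] + 1/4·h[5]
  h[4] = 1 + 1/8·h[0] + 1/4·h[2] + 1/4·h[3] + 1/8·h[4] + 1/8·h[5]
  h[5] = 1 + 1/8·h[0] + 1/8·h[2] + 1/8·h[3] + 1/4·h[4] + 1/4·h[5]
Solving the 5×5 linear system over states ≠ 1 gives exactly h = [8062/1533, 0, 390/73, 3072/511, 9214/1533, 3120/511] (h[1] = 0 is the target).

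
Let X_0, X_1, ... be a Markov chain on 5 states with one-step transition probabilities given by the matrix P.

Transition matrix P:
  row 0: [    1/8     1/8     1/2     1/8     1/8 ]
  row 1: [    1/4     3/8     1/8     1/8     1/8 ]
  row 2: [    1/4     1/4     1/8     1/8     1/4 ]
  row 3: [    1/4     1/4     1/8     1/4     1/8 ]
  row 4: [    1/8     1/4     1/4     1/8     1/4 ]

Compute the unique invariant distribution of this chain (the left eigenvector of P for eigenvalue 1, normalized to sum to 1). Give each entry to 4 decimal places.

Balance equations π_j = Σ_i π_i·P[i][j]:
  π_0 = 1/8·π_0 + 1/4·π_1 + 1/4·π_2 + 1/4·π_3 + 1/8·π_4
  π_1 = 1/8·π_0 + 3/8·π_1 + 1/4·π_2 + 1/4·π_3 + 1/4·π_4
  π_2 = 1/2·π_0 + 1/8·π_1 + 1/8·π_2 + 1/8·π_3 + 1/4·π_4
  π_3 = 1/8·π_0 + 1/8·π_1 + 1/8·π_2 + 1/4·π_3 + 1/8·π_4
  normalize: π_0 + π_1 + π_2 + π_3 + π_4 = 1
Solving the linear system gives exactly π = [101/498, 895/3486, 37/166, 1/7, 29/166].

π = [0.2028, 0.2567, 0.2229, 0.1429, 0.1747]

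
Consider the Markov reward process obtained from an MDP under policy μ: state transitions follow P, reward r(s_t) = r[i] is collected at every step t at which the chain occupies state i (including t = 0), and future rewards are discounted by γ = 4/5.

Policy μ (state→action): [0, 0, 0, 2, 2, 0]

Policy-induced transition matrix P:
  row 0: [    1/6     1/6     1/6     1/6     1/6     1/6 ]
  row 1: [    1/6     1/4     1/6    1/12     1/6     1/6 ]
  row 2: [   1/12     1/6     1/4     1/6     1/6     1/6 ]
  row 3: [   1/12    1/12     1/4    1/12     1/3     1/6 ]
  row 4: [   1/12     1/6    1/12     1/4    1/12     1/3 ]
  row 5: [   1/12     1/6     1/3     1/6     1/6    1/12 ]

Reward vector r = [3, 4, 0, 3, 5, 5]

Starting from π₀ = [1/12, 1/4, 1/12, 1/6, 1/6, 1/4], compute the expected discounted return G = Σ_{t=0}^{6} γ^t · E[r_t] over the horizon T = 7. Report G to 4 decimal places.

G = 13.4123

t=0: π = [0.0833, 0.2500, 0.0833, 0.1667, 0.1667, 0.2500], E[r] = 3.8333, γ^t·E[r] = 3.833333, running G = 3.833333
t=1: π = [0.1111, 0.1736, 0.2153, 0.1458, 0.1806, 0.1736], E[r] = 3.2361, γ^t·E[r] = 2.588889, running G = 6.422222
t=2: π = [0.1071, 0.1690, 0.2106, 0.1551, 0.1759, 0.1823], E[r] = 3.2535, γ^t·E[r] = 2.082222, running G = 8.504444
t=3: π = [0.1063, 0.1678, 0.2129, 0.1543, 0.1779, 0.1808], E[r] = 3.2465, γ^t·E[r] = 1.662222, running G = 10.166667
t=4: π = [0.1062, 0.1678, 0.2126, 0.1546, 0.1776, 0.1812], E[r] = 3.2477, γ^t·E[r] = 1.330249, running G = 11.496915
t=5: π = [0.1062, 0.1678, 0.2127, 0.1546, 0.1776, 0.1812], E[r] = 3.2473, γ^t·E[r] = 1.064085, running G = 12.561000
t=6: π = [0.1062, 0.1678, 0.2127, 0.1546, 0.1776, 0.1812], E[r] = 3.2474, γ^t·E[r] = 0.851284, running G = 13.412284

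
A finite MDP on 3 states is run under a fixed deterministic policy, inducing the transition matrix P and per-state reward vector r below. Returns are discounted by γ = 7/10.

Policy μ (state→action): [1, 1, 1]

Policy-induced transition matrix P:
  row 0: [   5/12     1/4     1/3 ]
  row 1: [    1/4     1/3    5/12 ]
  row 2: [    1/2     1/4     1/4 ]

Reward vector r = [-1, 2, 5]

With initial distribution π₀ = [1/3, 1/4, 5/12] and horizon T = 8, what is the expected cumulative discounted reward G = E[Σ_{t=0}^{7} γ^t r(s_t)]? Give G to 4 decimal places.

G = 6.0418

t=0: π = [0.3333, 0.2500, 0.4167], E[r] = 2.2500, γ^t·E[r] = 2.250000, running G = 2.250000
t=1: π = [0.4097, 0.2708, 0.3194], E[r] = 1.7292, γ^t·E[r] = 1.210417, running G = 3.460417
t=2: π = [0.3981, 0.2726, 0.3293], E[r] = 1.7934, γ^t·E[r] = 0.878767, running G = 4.339184
t=3: π = [0.3987, 0.2727, 0.3286], E[r] = 1.7898, γ^t·E[r] = 0.613897, running G = 4.953081
t=4: π = [0.3986, 0.2727, 0.3287], E[r] = 1.7902, γ^t·E[r] = 0.429835, running G = 5.382915
t=5: π = [0.3986, 0.2727, 0.3287], E[r] = 1.7902, γ^t·E[r] = 0.300880, running G = 5.683795
t=6: π = [0.3986, 0.2727, 0.3287], E[r] = 1.7902, γ^t·E[r] = 0.210616, running G = 5.894412
t=7: π = [0.3986, 0.2727, 0.3287], E[r] = 1.7902, γ^t·E[r] = 0.147431, running G = 6.041843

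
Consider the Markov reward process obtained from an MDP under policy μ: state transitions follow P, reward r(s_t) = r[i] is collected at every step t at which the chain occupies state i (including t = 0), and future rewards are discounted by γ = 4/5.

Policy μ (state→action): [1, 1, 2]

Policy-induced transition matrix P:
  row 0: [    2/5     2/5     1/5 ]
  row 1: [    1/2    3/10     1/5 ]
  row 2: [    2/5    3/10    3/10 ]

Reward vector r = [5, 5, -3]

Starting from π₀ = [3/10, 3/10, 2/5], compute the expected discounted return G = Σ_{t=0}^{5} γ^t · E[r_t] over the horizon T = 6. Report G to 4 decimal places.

t=0: π = [0.3000, 0.3000, 0.4000], E[r] = 1.8000, γ^t·E[r] = 1.800000, running G = 1.800000
t=1: π = [0.4300, 0.3300, 0.2400], E[r] = 3.0800, γ^t·E[r] = 2.464000, running G = 4.264000
t=2: π = [0.4330, 0.3430, 0.2240], E[r] = 3.2080, γ^t·E[r] = 2.053120, running G = 6.317120
t=3: π = [0.4343, 0.3433, 0.2224], E[r] = 3.2208, γ^t·E[r] = 1.649050, running G = 7.966170
t=4: π = [0.4343, 0.3434, 0.2222], E[r] = 3.2221, γ^t·E[r] = 1.319764, running G = 9.285934
t=5: π = [0.4343, 0.3434, 0.2222], E[r] = 3.2222, γ^t·E[r] = 1.055853, running G = 10.341787

G = 10.3418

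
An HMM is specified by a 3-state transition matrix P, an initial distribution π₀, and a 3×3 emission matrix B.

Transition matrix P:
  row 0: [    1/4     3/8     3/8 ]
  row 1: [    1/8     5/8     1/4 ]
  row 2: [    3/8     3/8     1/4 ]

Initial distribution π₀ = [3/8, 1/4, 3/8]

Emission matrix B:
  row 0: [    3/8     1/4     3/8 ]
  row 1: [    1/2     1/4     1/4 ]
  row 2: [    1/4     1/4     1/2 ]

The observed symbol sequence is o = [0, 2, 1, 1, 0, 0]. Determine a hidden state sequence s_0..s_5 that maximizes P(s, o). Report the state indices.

t=0: δ = [1.406e-01, 1.250e-01, 9.375e-02]  (obs o_0=0)
t=1: δ = [1.318e-02, 1.953e-02, 2.637e-02]  ψ = [0, 1, 0]  (obs o_1=2)
t=2: δ = [2.472e-03, 3.052e-03, 1.648e-03]  ψ = [2, 1, 2]  (obs o_2=1)
t=3: δ = [1.545e-04, 4.768e-04, 2.317e-04]  ψ = [0, 1, 0]  (obs o_3=1)
t=4: δ = [3.259e-05, 1.490e-04, 2.980e-05]  ψ = [2, 1, 1]  (obs o_4=0)
t=5: δ = [6.985e-06, 4.657e-05, 9.313e-06]  ψ = [1, 1, 1]  (obs o_5=0)
backtrack: best end state = 1; path = [1, 1, 1, 1, 1, 1]

path = [1, 1, 1, 1, 1, 1]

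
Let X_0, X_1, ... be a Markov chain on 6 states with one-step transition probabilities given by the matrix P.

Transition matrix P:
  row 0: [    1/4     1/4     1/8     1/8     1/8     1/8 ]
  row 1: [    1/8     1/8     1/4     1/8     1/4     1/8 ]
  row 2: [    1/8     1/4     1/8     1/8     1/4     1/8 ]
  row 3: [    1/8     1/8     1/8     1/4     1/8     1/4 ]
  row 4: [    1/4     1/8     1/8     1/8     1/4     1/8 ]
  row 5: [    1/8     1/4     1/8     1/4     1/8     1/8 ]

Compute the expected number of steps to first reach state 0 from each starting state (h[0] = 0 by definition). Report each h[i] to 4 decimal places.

h = [0.0000, 6.6041, 6.6041, 6.7392, 5.7786, 6.7242]

First-step conditioning: h[0] = 0; for i ≠ 0, h[i] = 1 + Σ_k P[i][k]·h[k].
  h[1] = 1 + 1/8·h[1] + 1/4·h[2] + 1/8·h[3] + 1/4·h[4] + 1/8·h[5]
  h[2] = 1 + 1/4·h[1] + 1/8·h[2] + 1/8·h[3] + 1/4·h[4] + 1/8·h[5]
  h[3] = 1 + 1/8·h[1] + 1/8·h[2] + 1/4·h[3] + 1/8·h[4] + 1/4·h[5]
  h[4] = 1 + 1/8·h[1] + 1/8·h[2] + 1/8·h[3] + 1/4·h[4] + 1/8·h[5]
  h[5] = 1 + 1/4·h[1] + 1/8·h[2] + 1/4·h[3] + 1/8·h[4] + 1/8·h[5]
Solving the 5×5 linear system over states ≠ 0 gives exactly h = [0, 3520/533, 3520/533, 3592/533, 3080/533, 3584/533] (h[0] = 0 is the target).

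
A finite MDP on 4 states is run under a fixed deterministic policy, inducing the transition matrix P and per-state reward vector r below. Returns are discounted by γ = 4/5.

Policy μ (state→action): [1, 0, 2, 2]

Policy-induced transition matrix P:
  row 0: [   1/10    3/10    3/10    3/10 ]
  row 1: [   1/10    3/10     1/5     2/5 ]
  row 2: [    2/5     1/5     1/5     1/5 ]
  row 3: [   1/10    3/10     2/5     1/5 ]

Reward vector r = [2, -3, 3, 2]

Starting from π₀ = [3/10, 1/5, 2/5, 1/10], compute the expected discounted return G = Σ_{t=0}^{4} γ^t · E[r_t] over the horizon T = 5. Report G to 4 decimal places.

G = 3.5750

t=0: π = [0.3000, 0.2000, 0.4000, 0.1000], E[r] = 1.4000, γ^t·E[r] = 1.400000, running G = 1.400000
t=1: π = [0.2200, 0.2600, 0.2500, 0.2700], E[r] = 0.9500, γ^t·E[r] = 0.760000, running G = 2.160000
t=2: π = [0.1750, 0.2750, 0.2760, 0.2740], E[r] = 0.9010, γ^t·E[r] = 0.576640, running G = 2.736640
t=3: π = [0.1828, 0.2724, 0.2723, 0.2725], E[r] = 0.9103, γ^t·E[r] = 0.466074, running G = 3.202714
t=4: π = [0.1817, 0.2728, 0.2728, 0.2728], E[r] = 0.9089, γ^t·E[r] = 0.372298, running G = 3.575011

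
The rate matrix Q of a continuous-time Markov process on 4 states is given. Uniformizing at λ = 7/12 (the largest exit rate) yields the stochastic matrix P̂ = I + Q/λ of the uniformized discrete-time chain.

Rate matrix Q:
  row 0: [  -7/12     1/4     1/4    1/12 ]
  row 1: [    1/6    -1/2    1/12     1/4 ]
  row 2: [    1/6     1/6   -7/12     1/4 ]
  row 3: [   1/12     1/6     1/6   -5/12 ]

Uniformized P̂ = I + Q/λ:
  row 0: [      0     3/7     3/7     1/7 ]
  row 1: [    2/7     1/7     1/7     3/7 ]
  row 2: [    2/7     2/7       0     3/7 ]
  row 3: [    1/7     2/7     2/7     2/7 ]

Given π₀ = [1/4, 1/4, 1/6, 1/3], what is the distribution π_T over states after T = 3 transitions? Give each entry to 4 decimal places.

t=0: π = [0.2500, 0.2500, 0.1667, 0.3333]
t=1: π = [0.1667, 0.2857, 0.2381, 0.3095]
t=2: π = [0.1939, 0.2687, 0.2007, 0.3367]
t=3: π = [0.1822, 0.2750, 0.2177, 0.3251]

π = [0.1822, 0.2750, 0.2177, 0.3251]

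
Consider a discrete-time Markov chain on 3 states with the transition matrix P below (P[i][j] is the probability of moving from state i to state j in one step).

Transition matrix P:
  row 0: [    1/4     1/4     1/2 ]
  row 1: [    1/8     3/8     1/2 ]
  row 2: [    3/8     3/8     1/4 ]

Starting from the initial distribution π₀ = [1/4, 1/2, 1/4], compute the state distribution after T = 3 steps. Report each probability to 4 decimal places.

t=0: π = [0.2500, 0.5000, 0.2500]
t=1: π = [0.2188, 0.3438, 0.4375]
t=2: π = [0.2617, 0.3477, 0.3906]
t=3: π = [0.2554, 0.3423, 0.4023]

π = [0.2554, 0.3423, 0.4023]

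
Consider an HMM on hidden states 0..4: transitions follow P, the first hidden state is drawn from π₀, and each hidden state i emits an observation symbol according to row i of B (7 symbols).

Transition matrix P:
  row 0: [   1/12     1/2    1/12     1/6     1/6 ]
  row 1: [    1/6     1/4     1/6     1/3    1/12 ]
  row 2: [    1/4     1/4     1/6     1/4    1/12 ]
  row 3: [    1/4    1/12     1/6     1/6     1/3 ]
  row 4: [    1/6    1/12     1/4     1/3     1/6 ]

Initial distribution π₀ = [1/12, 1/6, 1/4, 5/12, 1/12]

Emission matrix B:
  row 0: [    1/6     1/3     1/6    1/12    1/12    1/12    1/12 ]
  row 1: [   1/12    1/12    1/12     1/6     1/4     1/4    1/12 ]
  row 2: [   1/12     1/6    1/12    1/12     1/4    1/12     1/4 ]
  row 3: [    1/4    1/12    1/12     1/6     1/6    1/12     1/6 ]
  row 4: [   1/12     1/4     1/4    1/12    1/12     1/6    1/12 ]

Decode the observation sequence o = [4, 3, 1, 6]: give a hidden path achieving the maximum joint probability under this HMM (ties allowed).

path = [2, 3, 4, 2]

t=0: δ = [6.944e-03, 4.167e-02, 6.250e-02, 6.944e-02, 6.944e-03]  (obs o_0=4)
t=1: δ = [1.447e-03, 2.604e-03, 9.645e-04, 2.604e-03, 1.929e-03]  ψ = [3, 2, 3, 2, 3]  (obs o_1=3)
t=2: δ = [2.170e-04, 6.028e-05, 8.038e-05, 7.234e-05, 2.170e-04]  ψ = [3, 0, 4, 1, 3]  (obs o_2=1)
t=3: δ = [3.014e-06, 9.042e-06, 1.356e-05, 1.206e-05, 3.014e-06]  ψ = [4, 0, 4, 4, 0]  (obs o_3=6)
backtrack: best end state = 2; path = [2, 3, 4, 2]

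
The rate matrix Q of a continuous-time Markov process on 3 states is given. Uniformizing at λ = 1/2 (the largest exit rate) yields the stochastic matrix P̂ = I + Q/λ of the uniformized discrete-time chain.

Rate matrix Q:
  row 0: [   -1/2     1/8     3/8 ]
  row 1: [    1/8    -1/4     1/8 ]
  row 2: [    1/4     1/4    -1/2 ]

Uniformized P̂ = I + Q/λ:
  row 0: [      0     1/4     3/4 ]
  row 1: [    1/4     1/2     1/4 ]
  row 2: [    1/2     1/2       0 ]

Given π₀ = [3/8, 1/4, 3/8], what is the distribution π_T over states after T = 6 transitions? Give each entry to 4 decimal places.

π = [0.2624, 0.4354, 0.3022]

t=0: π = [0.3750, 0.2500, 0.3750]
t=1: π = [0.2500, 0.4063, 0.3438]
t=2: π = [0.2734, 0.4375, 0.2891]
t=3: π = [0.2539, 0.4316, 0.3145]
t=4: π = [0.2651, 0.4365, 0.2983]
t=5: π = [0.2583, 0.4337, 0.3080]
t=6: π = [0.2624, 0.4354, 0.3022]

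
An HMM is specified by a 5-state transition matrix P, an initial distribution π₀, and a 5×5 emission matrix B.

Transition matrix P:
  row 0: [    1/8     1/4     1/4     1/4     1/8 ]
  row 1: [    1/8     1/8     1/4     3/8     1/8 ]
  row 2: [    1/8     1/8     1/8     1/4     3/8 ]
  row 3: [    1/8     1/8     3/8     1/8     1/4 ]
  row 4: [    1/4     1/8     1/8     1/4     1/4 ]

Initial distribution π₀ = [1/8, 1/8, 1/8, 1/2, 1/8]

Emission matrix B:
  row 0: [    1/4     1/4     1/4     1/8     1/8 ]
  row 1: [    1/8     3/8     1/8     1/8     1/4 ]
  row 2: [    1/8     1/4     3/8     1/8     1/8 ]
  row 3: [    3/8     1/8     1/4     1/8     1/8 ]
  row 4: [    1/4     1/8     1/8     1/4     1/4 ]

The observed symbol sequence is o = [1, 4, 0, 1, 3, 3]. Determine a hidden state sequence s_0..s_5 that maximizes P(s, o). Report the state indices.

t=0: δ = [3.125e-02, 4.688e-02, 3.125e-02, 6.250e-02, 1.562e-02]  (obs o_0=1)
t=1: δ = [9.766e-04, 1.953e-03, 2.930e-03, 2.197e-03, 3.906e-03]  ψ = [3, 0, 3, 1, 3]  (obs o_1=4)
t=2: δ = [2.441e-04, 6.104e-05, 1.030e-04, 3.662e-04, 2.747e-04]  ψ = [4, 4, 3, 4, 2]  (obs o_2=0)
t=3: δ = [1.717e-05, 2.289e-05, 3.433e-05, 8.583e-06, 1.144e-05]  ψ = [4, 0, 3, 4, 3]  (obs o_3=1)
t=4: δ = [5.364e-07, 5.364e-07, 7.153e-07, 1.073e-06, 3.219e-06]  ψ = [2, 0, 1, 1, 2]  (obs o_4=3)
t=5: δ = [1.006e-07, 5.029e-08, 5.029e-08, 1.006e-07, 2.012e-07]  ψ = [4, 4, 3, 4, 4]  (obs o_5=3)
backtrack: best end state = 4; path = [3, 4, 3, 2, 4, 4]

path = [3, 4, 3, 2, 4, 4]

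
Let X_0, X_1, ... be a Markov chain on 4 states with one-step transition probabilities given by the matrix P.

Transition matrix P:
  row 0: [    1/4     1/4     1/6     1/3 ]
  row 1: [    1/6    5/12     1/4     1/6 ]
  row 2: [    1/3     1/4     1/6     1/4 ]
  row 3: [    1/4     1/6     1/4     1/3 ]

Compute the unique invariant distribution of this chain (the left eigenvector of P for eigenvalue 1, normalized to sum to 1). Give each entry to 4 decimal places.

Balance equations π_j = Σ_i π_i·P[i][j]:
  π_0 = 1/4·π_0 + 1/6·π_1 + 1/3·π_2 + 1/4·π_3
  π_1 = 1/4·π_0 + 5/12·π_1 + 1/4·π_2 + 1/6·π_3
  π_2 = 1/6·π_0 + 1/4·π_1 + 1/6·π_2 + 1/4·π_3
  normalize: π_0 + π_1 + π_2 + π_3 = 1
Solving the linear system gives exactly π = [349/1425, 389/1425, 302/1425, 77/285].

π = [0.2449, 0.2730, 0.2119, 0.2702]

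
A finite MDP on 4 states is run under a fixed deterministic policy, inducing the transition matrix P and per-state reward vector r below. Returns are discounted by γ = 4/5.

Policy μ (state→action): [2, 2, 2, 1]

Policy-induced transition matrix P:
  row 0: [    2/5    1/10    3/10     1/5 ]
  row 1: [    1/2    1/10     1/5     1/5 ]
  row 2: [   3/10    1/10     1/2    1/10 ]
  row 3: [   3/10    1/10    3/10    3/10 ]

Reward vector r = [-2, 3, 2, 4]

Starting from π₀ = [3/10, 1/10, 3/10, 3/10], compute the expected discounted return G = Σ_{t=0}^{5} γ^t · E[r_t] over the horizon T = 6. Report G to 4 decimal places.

G = 4.3541

t=0: π = [0.3000, 0.1000, 0.3000, 0.3000], E[r] = 1.5000, γ^t·E[r] = 1.500000, running G = 1.500000
t=1: π = [0.3500, 0.1000, 0.3500, 0.2000], E[r] = 1.1000, γ^t·E[r] = 0.880000, running G = 2.380000
t=2: π = [0.3550, 0.1000, 0.3600, 0.1850], E[r] = 1.0500, γ^t·E[r] = 0.672000, running G = 3.052000
t=3: π = [0.3555, 0.1000, 0.3620, 0.1825], E[r] = 1.0430, γ^t·E[r] = 0.534016, running G = 3.586016
t=4: π = [0.3556, 0.1000, 0.3624, 0.1821], E[r] = 1.0419, γ^t·E[r] = 0.426762, running G = 4.012778
t=5: π = [0.3556, 0.1000, 0.3625, 0.1820], E[r] = 1.0417, γ^t·E[r] = 0.341348, running G = 4.354126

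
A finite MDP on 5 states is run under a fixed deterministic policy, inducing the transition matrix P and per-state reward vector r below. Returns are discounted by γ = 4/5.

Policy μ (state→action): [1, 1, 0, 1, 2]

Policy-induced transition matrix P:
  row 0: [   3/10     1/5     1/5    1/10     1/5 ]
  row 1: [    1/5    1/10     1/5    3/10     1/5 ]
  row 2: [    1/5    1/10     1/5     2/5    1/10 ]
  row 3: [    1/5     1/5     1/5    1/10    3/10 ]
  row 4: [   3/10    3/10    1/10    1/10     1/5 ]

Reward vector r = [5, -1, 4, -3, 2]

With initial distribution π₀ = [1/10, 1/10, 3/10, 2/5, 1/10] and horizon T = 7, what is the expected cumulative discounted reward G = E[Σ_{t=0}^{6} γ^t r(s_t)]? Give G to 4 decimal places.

G = 5.1942

t=0: π = [0.1000, 0.1000, 0.3000, 0.4000, 0.1000], E[r] = 0.6000, γ^t·E[r] = 0.600000, running G = 0.600000
t=1: π = [0.2200, 0.1700, 0.1900, 0.2100, 0.2100], E[r] = 1.4800, γ^t·E[r] = 1.184000, running G = 1.784000
t=2: π = [0.2430, 0.1850, 0.1790, 0.1910, 0.2020], E[r] = 1.5770, γ^t·E[r] = 1.009280, running G = 2.793280
t=3: π = [0.2445, 0.1838, 0.1798, 0.1907, 0.2012], E[r] = 1.5882, γ^t·E[r] = 0.813158, running G = 3.606438
t=4: π = [0.2446, 0.1838, 0.1799, 0.1907, 0.2011], E[r] = 1.5887, γ^t·E[r] = 0.650727, running G = 4.257166
t=5: π = [0.2446, 0.1837, 0.1799, 0.1907, 0.2011], E[r] = 1.5887, γ^t·E[r] = 0.520574, running G = 4.777740
t=6: π = [0.2446, 0.1837, 0.1799, 0.1907, 0.2011], E[r] = 1.5887, γ^t·E[r] = 0.416458, running G = 5.194198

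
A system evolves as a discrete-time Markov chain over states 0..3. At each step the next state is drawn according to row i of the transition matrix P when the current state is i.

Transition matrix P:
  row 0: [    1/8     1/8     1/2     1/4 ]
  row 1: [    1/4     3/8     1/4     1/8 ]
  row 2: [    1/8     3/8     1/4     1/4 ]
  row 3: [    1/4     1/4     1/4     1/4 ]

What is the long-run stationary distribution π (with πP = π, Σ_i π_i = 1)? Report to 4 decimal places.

Balance equations π_j = Σ_i π_i·P[i][j]:
  π_0 = 1/8·π_0 + 1/4·π_1 + 1/8·π_2 + 1/4·π_3
  π_1 = 1/8·π_0 + 3/8·π_1 + 3/8·π_2 + 1/4·π_3
  π_2 = 1/2·π_0 + 1/4·π_1 + 1/4·π_2 + 1/4·π_3
  normalize: π_0 + π_1 + π_2 + π_3 = 1
Solving the linear system gives exactly π = [7/37, 78/259, 11/37, 55/259].

π = [0.1892, 0.3012, 0.2973, 0.2124]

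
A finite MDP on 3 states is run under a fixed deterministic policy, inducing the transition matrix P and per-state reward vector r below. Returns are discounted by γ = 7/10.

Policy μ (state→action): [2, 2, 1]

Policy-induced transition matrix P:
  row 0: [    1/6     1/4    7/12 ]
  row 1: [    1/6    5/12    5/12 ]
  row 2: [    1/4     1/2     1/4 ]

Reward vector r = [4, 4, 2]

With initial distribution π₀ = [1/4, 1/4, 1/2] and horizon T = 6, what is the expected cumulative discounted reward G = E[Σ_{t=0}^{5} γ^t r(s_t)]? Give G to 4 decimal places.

G = 9.2798

t=0: π = [0.2500, 0.2500, 0.5000], E[r] = 3.0000, γ^t·E[r] = 3.000000, running G = 3.000000
t=1: π = [0.2083, 0.4167, 0.3750], E[r] = 3.2500, γ^t·E[r] = 2.275000, running G = 5.275000
t=2: π = [0.1979, 0.4132, 0.3889], E[r] = 3.2222, γ^t·E[r] = 1.578889, running G = 6.853889
t=3: π = [0.1991, 0.4161, 0.3848], E[r] = 3.2303, γ^t·E[r] = 1.108001, running G = 7.961890
t=4: π = [0.1987, 0.4156, 0.3857], E[r] = 3.2286, γ^t·E[r] = 0.775184, running G = 8.737074
t=5: π = [0.1988, 0.4157, 0.3855], E[r] = 3.2290, γ^t·E[r] = 0.542696, running G = 9.279770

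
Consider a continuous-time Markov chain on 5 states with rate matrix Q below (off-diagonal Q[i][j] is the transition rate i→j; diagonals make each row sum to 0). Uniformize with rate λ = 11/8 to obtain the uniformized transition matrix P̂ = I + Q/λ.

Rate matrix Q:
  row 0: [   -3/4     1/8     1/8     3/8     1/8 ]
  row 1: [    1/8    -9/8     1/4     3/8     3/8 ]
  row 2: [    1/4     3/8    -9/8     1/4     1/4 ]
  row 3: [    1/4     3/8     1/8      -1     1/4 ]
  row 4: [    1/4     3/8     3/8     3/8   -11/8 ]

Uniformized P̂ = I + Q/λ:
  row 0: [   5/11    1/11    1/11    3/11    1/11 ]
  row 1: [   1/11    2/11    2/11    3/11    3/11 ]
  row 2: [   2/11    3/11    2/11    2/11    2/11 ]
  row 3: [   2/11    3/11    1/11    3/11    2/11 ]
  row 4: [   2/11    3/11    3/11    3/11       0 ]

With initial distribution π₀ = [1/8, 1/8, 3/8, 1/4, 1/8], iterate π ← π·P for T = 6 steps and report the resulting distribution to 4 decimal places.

t=0: π = [0.1250, 0.1250, 0.3750, 0.2500, 0.1250]
t=1: π = [0.2045, 0.2386, 0.1591, 0.2386, 0.1591]
t=2: π = [0.2159, 0.2138, 0.1560, 0.2583, 0.1560]
t=3: π = [0.2213, 0.2140, 0.1529, 0.2585, 0.1533]
t=4: π = [0.2227, 0.2130, 0.1521, 0.2588, 0.1533]
t=5: π = [0.2232, 0.2129, 0.1520, 0.2589, 0.1531]
t=6: π = [0.2233, 0.2128, 0.1519, 0.2589, 0.1530]

π = [0.2233, 0.2128, 0.1519, 0.2589, 0.1530]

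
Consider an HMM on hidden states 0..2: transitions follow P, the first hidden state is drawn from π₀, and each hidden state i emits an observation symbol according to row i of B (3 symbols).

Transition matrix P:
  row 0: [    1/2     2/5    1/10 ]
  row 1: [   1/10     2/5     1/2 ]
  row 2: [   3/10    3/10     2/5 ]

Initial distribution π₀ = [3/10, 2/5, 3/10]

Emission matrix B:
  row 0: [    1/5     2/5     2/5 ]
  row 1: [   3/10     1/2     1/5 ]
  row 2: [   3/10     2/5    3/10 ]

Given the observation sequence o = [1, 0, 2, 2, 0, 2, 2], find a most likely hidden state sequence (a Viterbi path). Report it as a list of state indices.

t=0: δ = [1.200e-01, 2.000e-01, 1.200e-01]  (obs o_0=1)
t=1: δ = [1.200e-02, 2.400e-02, 3.000e-02]  ψ = [0, 1, 1]  (obs o_1=0)
t=2: δ = [3.600e-03, 1.920e-03, 3.600e-03]  ψ = [2, 1, 1]  (obs o_2=2)
t=3: δ = [7.200e-04, 2.880e-04, 4.320e-04]  ψ = [0, 0, 2]  (obs o_3=2)
t=4: δ = [7.200e-05, 8.640e-05, 5.184e-05]  ψ = [0, 0, 2]  (obs o_4=0)
t=5: δ = [1.440e-05, 6.912e-06, 1.296e-05]  ψ = [0, 1, 1]  (obs o_5=2)
t=6: δ = [2.880e-06, 1.152e-06, 1.555e-06]  ψ = [0, 0, 2]  (obs o_6=2)
backtrack: best end state = 0; path = [1, 2, 0, 0, 0, 0, 0]

path = [1, 2, 0, 0, 0, 0, 0]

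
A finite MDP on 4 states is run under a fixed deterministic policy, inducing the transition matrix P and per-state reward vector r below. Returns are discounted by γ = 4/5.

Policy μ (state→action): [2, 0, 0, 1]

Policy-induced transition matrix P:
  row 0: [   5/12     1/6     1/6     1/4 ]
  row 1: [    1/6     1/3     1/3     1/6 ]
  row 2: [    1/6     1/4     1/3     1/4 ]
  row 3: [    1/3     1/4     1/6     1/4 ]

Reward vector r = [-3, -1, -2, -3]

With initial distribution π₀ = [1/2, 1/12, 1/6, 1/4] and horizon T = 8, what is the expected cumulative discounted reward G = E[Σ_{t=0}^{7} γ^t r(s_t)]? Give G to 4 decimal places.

G = -9.9018

t=0: π = [0.5000, 0.0833, 0.1667, 0.2500], E[r] = -2.6667, γ^t·E[r] = -2.666667, running G = -2.666667
t=1: π = [0.3333, 0.2153, 0.2083, 0.2431], E[r] = -2.3611, γ^t·E[r] = -1.888889, running G = -4.555556
t=2: π = [0.2905, 0.2402, 0.2373, 0.2321], E[r] = -2.2824, γ^t·E[r] = -1.460741, running G = -6.016296
t=3: π = [0.2780, 0.2458, 0.2462, 0.2300], E[r] = -2.2622, γ^t·E[r] = -1.158222, running G = -7.174519
t=4: π = [0.2745, 0.2473, 0.2487, 0.2295], E[r] = -2.2567, γ^t·E[r] = -0.924339, running G = -8.098858
t=5: π = [0.2735, 0.2477, 0.2493, 0.2294], E[r] = -2.2552, γ^t·E[r] = -0.738983, running G = -8.837840
t=6: π = [0.2733, 0.2478, 0.2495, 0.2294], E[r] = -2.2548, γ^t·E[r] = -0.591080, running G = -9.428920
t=7: π = [0.2732, 0.2479, 0.2496, 0.2293], E[r] = -2.2547, γ^t·E[r] = -0.472840, running G = -9.901760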